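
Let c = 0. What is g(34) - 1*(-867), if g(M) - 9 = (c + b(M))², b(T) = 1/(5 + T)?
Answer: 1332397/1521 ≈ 876.00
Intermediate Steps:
g(M) = 9 + (5 + M)⁻² (g(M) = 9 + (0 + 1/(5 + M))² = 9 + (1/(5 + M))² = 9 + (5 + M)⁻²)
g(34) - 1*(-867) = (9 + (5 + 34)⁻²) - 1*(-867) = (9 + 39⁻²) + 867 = (9 + 1/1521) + 867 = 13690/1521 + 867 = 1332397/1521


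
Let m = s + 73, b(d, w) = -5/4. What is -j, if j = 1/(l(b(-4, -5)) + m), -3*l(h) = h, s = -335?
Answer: 12/3139 ≈ 0.0038229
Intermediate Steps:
b(d, w) = -5/4 (b(d, w) = -5*¼ = -5/4)
l(h) = -h/3
m = -262 (m = -335 + 73 = -262)
j = -12/3139 (j = 1/(-⅓*(-5/4) - 262) = 1/(5/12 - 262) = 1/(-3139/12) = -12/3139 ≈ -0.0038229)
-j = -1*(-12/3139) = 12/3139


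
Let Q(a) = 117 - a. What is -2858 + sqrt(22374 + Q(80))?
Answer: -2858 + sqrt(22411) ≈ -2708.3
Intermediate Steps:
-2858 + sqrt(22374 + Q(80)) = -2858 + sqrt(22374 + (117 - 1*80)) = -2858 + sqrt(22374 + (117 - 80)) = -2858 + sqrt(22374 + 37) = -2858 + sqrt(22411)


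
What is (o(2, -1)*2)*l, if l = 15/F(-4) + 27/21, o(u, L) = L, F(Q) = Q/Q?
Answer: -228/7 ≈ -32.571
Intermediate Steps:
F(Q) = 1
l = 114/7 (l = 15/1 + 27/21 = 15*1 + 27*(1/21) = 15 + 9/7 = 114/7 ≈ 16.286)
(o(2, -1)*2)*l = -1*2*(114/7) = -2*114/7 = -228/7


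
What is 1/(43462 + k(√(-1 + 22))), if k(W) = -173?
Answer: 1/43289 ≈ 2.3101e-5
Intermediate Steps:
1/(43462 + k(√(-1 + 22))) = 1/(43462 - 173) = 1/43289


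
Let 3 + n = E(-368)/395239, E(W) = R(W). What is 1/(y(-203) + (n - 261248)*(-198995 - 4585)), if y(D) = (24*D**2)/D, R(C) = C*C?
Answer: 30403/1616995836404484 ≈ 1.8802e-11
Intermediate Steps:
R(C) = C**2
E(W) = W**2
n = -1050293/395239 (n = -3 + (-368)**2/395239 = -3 + 135424*(1/395239) = -3 + 135424/395239 = -1050293/395239 ≈ -2.6574)
y(D) = 24*D
1/(y(-203) + (n - 261248)*(-198995 - 4585)) = 1/(24*(-203) + (-1050293/395239 - 261248)*(-198995 - 4585)) = 1/(-4872 - 103256448565/395239*(-203580)) = 1/(-4872 + 1616995984527900/30403) = 1/(1616995836404484/30403) = 30403/1616995836404484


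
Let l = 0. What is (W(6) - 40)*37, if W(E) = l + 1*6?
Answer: -1258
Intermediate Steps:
W(E) = 6 (W(E) = 0 + 1*6 = 0 + 6 = 6)
(W(6) - 40)*37 = (6 - 40)*37 = -34*37 = -1258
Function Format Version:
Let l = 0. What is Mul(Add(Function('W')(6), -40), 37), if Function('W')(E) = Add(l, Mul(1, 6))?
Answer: -1258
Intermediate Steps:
Function('W')(E) = 6 (Function('W')(E) = Add(0, Mul(1, 6)) = Add(0, 6) = 6)
Mul(Add(Function('W')(6), -40), 37) = Mul(Add(6, -40), 37) = Mul(-34, 37) = -1258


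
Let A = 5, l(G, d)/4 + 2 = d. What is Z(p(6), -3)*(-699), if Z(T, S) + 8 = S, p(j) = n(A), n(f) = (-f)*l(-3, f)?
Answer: 7689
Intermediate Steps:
l(G, d) = -8 + 4*d
n(f) = -f*(-8 + 4*f) (n(f) = (-f)*(-8 + 4*f) = -f*(-8 + 4*f))
p(j) = -60 (p(j) = 4*5*(2 - 1*5) = 4*5*(2 - 5) = 4*5*(-3) = -60)
Z(T, S) = -8 + S
Z(p(6), -3)*(-699) = (-8 - 3)*(-699) = -11*(-699) = 7689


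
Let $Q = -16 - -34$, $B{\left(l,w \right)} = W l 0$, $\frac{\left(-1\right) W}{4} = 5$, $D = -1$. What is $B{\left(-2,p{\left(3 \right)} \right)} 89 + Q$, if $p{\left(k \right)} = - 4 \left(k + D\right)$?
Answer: $18$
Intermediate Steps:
$W = -20$ ($W = \left(-4\right) 5 = -20$)
$p{\left(k \right)} = 4 - 4 k$ ($p{\left(k \right)} = - 4 \left(k - 1\right) = - 4 \left(-1 + k\right) = 4 - 4 k$)
$B{\left(l,w \right)} = 0$ ($B{\left(l,w \right)} = - 20 l 0 = 0$)
$Q = 18$ ($Q = -16 + 34 = 18$)
$B{\left(-2,p{\left(3 \right)} \right)} 89 + Q = 0 \cdot 89 + 18 = 0 + 18 = 18$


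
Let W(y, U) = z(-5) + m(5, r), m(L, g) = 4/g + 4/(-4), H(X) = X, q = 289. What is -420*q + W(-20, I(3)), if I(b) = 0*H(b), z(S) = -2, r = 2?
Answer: -121381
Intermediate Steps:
m(L, g) = -1 + 4/g (m(L, g) = 4/g + 4*(-¼) = 4/g - 1 = -1 + 4/g)
I(b) = 0 (I(b) = 0*b = 0)
W(y, U) = -1 (W(y, U) = -2 + (4 - 1*2)/2 = -2 + (4 - 2)/2 = -2 + (½)*2 = -2 + 1 = -1)
-420*q + W(-20, I(3)) = -420*289 - 1 = -121380 - 1 = -121381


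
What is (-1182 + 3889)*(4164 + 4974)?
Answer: 24736566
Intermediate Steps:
(-1182 + 3889)*(4164 + 4974) = 2707*9138 = 24736566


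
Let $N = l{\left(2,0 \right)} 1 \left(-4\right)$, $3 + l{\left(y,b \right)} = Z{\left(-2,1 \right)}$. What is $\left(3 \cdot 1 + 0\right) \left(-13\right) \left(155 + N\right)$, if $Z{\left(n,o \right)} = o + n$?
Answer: $-6669$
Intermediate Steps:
$Z{\left(n,o \right)} = n + o$
$l{\left(y,b \right)} = -4$ ($l{\left(y,b \right)} = -3 + \left(-2 + 1\right) = -3 - 1 = -4$)
$N = 16$ ($N = - 4 \cdot 1 \left(-4\right) = \left(-4\right) \left(-4\right) = 16$)
$\left(3 \cdot 1 + 0\right) \left(-13\right) \left(155 + N\right) = \left(3 \cdot 1 + 0\right) \left(-13\right) \left(155 + 16\right) = \left(3 + 0\right) \left(-13\right) 171 = 3 \left(-13\right) 171 = \left(-39\right) 171 = -6669$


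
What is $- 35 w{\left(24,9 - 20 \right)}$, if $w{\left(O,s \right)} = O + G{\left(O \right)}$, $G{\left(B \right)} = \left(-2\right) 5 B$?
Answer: $7560$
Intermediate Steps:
$G{\left(B \right)} = - 10 B$
$w{\left(O,s \right)} = - 9 O$ ($w{\left(O,s \right)} = O - 10 O = - 9 O$)
$- 35 w{\left(24,9 - 20 \right)} = - 35 \left(\left(-9\right) 24\right) = \left(-35\right) \left(-216\right) = 7560$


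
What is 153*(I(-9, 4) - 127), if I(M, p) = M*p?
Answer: -24939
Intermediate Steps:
153*(I(-9, 4) - 127) = 153*(-9*4 - 127) = 153*(-36 - 127) = 153*(-163) = -24939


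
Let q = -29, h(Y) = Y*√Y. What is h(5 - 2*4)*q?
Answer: 87*I*√3 ≈ 150.69*I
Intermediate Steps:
h(Y) = Y^(3/2)
h(5 - 2*4)*q = (5 - 2*4)^(3/2)*(-29) = (5 - 8)^(3/2)*(-29) = (-3)^(3/2)*(-29) = -3*I*√3*(-29) = 87*I*√3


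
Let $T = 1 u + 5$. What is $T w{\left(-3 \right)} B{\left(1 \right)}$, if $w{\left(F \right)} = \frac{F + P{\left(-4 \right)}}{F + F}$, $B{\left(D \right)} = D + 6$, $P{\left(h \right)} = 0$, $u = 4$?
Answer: $\frac{63}{2} \approx 31.5$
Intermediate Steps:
$B{\left(D \right)} = 6 + D$
$T = 9$ ($T = 1 \cdot 4 + 5 = 4 + 5 = 9$)
$w{\left(F \right)} = \frac{1}{2}$ ($w{\left(F \right)} = \frac{F + 0}{F + F} = \frac{F}{2 F} = F \frac{1}{2 F} = \frac{1}{2}$)
$T w{\left(-3 \right)} B{\left(1 \right)} = 9 \cdot \frac{1}{2} \left(6 + 1\right) = \frac{9}{2} \cdot 7 = \frac{63}{2}$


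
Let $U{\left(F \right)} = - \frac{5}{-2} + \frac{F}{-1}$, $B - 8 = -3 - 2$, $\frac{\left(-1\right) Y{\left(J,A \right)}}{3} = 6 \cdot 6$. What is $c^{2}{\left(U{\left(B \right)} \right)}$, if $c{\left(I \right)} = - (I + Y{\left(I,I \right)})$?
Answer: $\frac{47089}{4} \approx 11772.0$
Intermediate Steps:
$Y{\left(J,A \right)} = -108$ ($Y{\left(J,A \right)} = - 3 \cdot 6 \cdot 6 = \left(-3\right) 36 = -108$)
$B = 3$ ($B = 8 - 5 = 3$)
$U{\left(F \right)} = \frac{5}{2} - F$ ($U{\left(F \right)} = \left(-5\right) \left(- \frac{1}{2}\right) + F \left(-1\right) = \frac{5}{2} - F$)
$c{\left(I \right)} = 108 - I$ ($c{\left(I \right)} = - (I - 108) = - (-108 + I) = 108 - I$)
$c^{2}{\left(U{\left(B \right)} \right)} = \left(108 - \left(\frac{5}{2} - 3\right)\right)^{2} = \left(108 - - \frac{1}{2}\right)^{2} = \left(108 + \frac{1}{2}\right)^{2} = \left(\frac{217}{2}\right)^{2} = \frac{47089}{4}$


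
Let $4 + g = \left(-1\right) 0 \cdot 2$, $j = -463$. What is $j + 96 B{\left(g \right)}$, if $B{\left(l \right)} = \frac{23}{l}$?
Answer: $-1015$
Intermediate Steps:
$g = -4$ ($g = -4 + \left(-1\right) 0 \cdot 2 = -4 + 0 \cdot 2 = -4 + 0 = -4$)
$j + 96 B{\left(g \right)} = -463 + 96 \frac{23}{-4} = -463 + 96 \cdot 23 \left(- \frac{1}{4}\right) = -463 + 96 \left(- \frac{23}{4}\right) = -463 - 552 = -1015$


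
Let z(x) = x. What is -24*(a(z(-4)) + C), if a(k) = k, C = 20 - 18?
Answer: 48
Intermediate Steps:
C = 2
-24*(a(z(-4)) + C) = -24*(-4 + 2) = -24*(-2) = 48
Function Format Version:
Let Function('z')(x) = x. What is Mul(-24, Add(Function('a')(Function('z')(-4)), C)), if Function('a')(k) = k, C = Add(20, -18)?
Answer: 48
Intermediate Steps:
C = 2
Mul(-24, Add(Function('a')(Function('z')(-4)), C)) = Mul(-24, Add(-4, 2)) = Mul(-24, -2) = 48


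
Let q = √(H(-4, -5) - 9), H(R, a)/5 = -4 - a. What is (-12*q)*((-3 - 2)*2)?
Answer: 240*I ≈ 240.0*I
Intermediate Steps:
H(R, a) = -20 - 5*a (H(R, a) = 5*(-4 - a) = -20 - 5*a)
q = 2*I (q = √((-20 - 5*(-5)) - 9) = √((-20 + 25) - 9) = √(5 - 9) = √(-4) = 2*I ≈ 2.0*I)
(-12*q)*((-3 - 2)*2) = (-24*I)*((-3 - 2)*2) = (-24*I)*(-5*2) = -24*I*(-10) = 240*I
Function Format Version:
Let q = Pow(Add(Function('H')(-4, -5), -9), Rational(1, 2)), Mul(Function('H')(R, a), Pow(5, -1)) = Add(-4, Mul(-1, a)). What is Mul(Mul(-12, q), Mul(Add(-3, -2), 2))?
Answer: Mul(240, I) ≈ Mul(240.00, I)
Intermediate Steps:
Function('H')(R, a) = Add(-20, Mul(-5, a)) (Function('H')(R, a) = Mul(5, Add(-4, Mul(-1, a))) = Add(-20, Mul(-5, a)))
q = Mul(2, I) (q = Pow(Add(Add(-20, Mul(-5, -5)), -9), Rational(1, 2)) = Pow(Add(Add(-20, 25), -9), Rational(1, 2)) = Pow(Add(5, -9), Rational(1, 2)) = Pow(-4, Rational(1, 2)) = Mul(2, I) ≈ Mul(2.0000, I))
Mul(Mul(-12, q), Mul(Add(-3, -2), 2)) = Mul(Mul(-12, Mul(2, I)), Mul(Add(-3, -2), 2)) = Mul(Mul(-24, I), Mul(-5, 2)) = Mul(Mul(-24, I), -10) = Mul(240, I)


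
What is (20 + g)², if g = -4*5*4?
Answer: 3600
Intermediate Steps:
g = -80 (g = -20*4 = -80)
(20 + g)² = (20 - 80)² = (-60)² = 3600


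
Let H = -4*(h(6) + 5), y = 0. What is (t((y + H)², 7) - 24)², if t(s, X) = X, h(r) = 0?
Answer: 289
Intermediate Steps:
H = -20 (H = -4*(0 + 5) = -4*5 = -20)
(t((y + H)², 7) - 24)² = (7 - 24)² = (-17)² = 289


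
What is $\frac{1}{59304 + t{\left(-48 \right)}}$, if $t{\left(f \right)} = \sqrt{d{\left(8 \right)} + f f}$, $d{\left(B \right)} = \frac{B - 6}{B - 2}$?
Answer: $\frac{177912}{10550886335} - \frac{\sqrt{20739}}{10550886335} \approx 1.6849 \cdot 10^{-5}$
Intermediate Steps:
$d{\left(B \right)} = \frac{-6 + B}{-2 + B}$
$t{\left(f \right)} = \sqrt{\frac{1}{3} + f^{2}}$ ($t{\left(f \right)} = \sqrt{\frac{-6 + 8}{-2 + 8} + f f} = \sqrt{\frac{1}{6} \cdot 2 + f^{2}} = \sqrt{\frac{1}{3} + f^{2}}$)
$\frac{1}{59304 + t{\left(-48 \right)}} = \frac{1}{59304 + \frac{\sqrt{3 + 9 \left(-48\right)^{2}}}{3}} = \frac{1}{59304 + \frac{\sqrt{3 + 9 \cdot 2304}}{3}} = \frac{1}{59304 + \frac{\sqrt{3 + 20736}}{3}} = \frac{1}{59304 + \frac{\sqrt{20739}}{3}}$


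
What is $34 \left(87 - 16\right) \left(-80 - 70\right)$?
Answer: $-362100$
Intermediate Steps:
$34 \left(87 - 16\right) \left(-80 - 70\right) = 34 \cdot 71 \left(-150\right) = 34 \left(-10650\right) = -362100$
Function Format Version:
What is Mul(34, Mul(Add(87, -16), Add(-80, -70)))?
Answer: -362100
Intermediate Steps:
Mul(34, Mul(Add(87, -16), Add(-80, -70))) = Mul(34, Mul(71, -150)) = Mul(34, -10650) = -362100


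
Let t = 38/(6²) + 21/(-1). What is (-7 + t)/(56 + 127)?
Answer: -485/3294 ≈ -0.14724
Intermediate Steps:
t = -359/18 (t = 38/36 + 21*(-1) = 38*(1/36) - 21 = 19/18 - 21 = -359/18 ≈ -19.944)
(-7 + t)/(56 + 127) = (-7 - 359/18)/(56 + 127) = -485/18/183 = (1/183)*(-485/18) = -485/3294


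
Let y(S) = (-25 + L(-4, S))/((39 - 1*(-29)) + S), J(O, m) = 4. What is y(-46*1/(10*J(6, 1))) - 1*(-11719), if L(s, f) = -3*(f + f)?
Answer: 15667941/1337 ≈ 11719.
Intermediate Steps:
L(s, f) = -6*f
y(S) = (-25 - 6*S)/(68 + S) (y(S) = (-25 - 6*S)/((39 - 1*(-29)) + S) = (-25 - 6*S)/((39 + 29) + S) = (-25 - 6*S)/(68 + S))
y(-46*1/(10*J(6, 1))) - 1*(-11719) = (-25 - (-276)/(4*10))/(68 - 46/(4*10)) - 1*(-11719) = (-25 - (-276)/40)/(68 - 46/40) + 11719 = (-25 - (-276)/40)/(68 - 46*1/40) + 11719 = (-25 - 6*(-23/20))/(68 - 23/20) + 11719 = (-25 + 69/10)/(1337/20) + 11719 = (20/1337)*(-181/10) + 11719 = -362/1337 + 11719 = 15667941/1337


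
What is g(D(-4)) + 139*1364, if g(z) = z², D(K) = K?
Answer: 189612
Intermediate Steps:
g(D(-4)) + 139*1364 = (-4)² + 139*1364 = 16 + 189596 = 189612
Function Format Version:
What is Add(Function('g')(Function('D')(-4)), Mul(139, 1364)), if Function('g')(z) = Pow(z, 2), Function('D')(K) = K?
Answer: 189612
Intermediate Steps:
Add(Function('g')(Function('D')(-4)), Mul(139, 1364)) = Add(Pow(-4, 2), Mul(139, 1364)) = Add(16, 189596) = 189612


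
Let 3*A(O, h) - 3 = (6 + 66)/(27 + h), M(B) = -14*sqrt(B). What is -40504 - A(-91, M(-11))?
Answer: -116857573/2885 - 336*I*sqrt(11)/2885 ≈ -40505.0 - 0.38627*I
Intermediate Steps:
A(O, h) = 1 + 24/(27 + h) (A(O, h) = 1 + ((6 + 66)/(27 + h))/3 = 1 + (72/(27 + h))/3 = 1 + 24/(27 + h))
-40504 - A(-91, M(-11)) = -40504 - (51 - 14*I*sqrt(11))/(27 - 14*I*sqrt(11))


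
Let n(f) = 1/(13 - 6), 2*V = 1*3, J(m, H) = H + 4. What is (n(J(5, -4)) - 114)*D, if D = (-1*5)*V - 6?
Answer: 21519/14 ≈ 1537.1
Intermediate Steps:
J(m, H) = 4 + H
V = 3/2 (V = (1*3)/2 = (½)*3 = 3/2 ≈ 1.5000)
n(f) = ⅐ (n(f) = 1/7 = ⅐)
D = -27/2 (D = -1*5*(3/2) - 6 = -5*3/2 - 6 = -15/2 - 6 = -27/2 ≈ -13.500)
(n(J(5, -4)) - 114)*D = (⅐ - 114)*(-27/2) = -797/7*(-27/2) = 21519/14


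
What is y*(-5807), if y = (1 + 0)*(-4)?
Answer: 23228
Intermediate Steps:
y = -4 (y = 1*(-4) = -4)
y*(-5807) = -4*(-5807) = 23228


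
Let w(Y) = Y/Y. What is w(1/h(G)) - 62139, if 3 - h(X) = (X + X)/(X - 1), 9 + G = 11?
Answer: -62138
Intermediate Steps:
G = 2 (G = -9 + 11 = 2)
h(X) = 3 - 2*X/(-1 + X) (h(X) = 3 - (X + X)/(X - 1) = 3 - 2*X/(-1 + X))
w(Y) = 1
w(1/h(G)) - 62139 = 1 - 62139 = -62138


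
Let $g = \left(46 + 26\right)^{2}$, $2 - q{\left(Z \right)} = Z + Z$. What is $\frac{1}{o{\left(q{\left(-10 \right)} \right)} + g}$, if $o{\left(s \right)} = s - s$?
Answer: $\frac{1}{5184} \approx 0.0001929$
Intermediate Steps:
$q{\left(Z \right)} = 2 - 2 Z$ ($q{\left(Z \right)} = 2 - \left(Z + Z\right) = 2 - 2 Z$)
$o{\left(s \right)} = 0$
$g = 5184$ ($g = 72^{2} = 5184$)
$\frac{1}{o{\left(q{\left(-10 \right)} \right)} + g} = \frac{1}{0 + 5184} = \frac{1}{5184}$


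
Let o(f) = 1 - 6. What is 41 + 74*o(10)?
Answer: -329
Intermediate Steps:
o(f) = -5
41 + 74*o(10) = 41 + 74*(-5) = 41 - 370 = -329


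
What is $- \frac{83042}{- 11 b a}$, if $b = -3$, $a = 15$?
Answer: $- \frac{83042}{495} \approx -167.76$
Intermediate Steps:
$- \frac{83042}{- 11 b a} = - \frac{83042}{\left(-11\right) \left(-3\right) 15} = - \frac{83042}{33 \cdot 15} = - \frac{83042}{495}$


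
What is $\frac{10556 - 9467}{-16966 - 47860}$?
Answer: $- \frac{1089}{64826} \approx -0.016799$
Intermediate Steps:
$\frac{10556 - 9467}{-16966 - 47860} = \frac{1089}{-64826} = 1089 \left(- \frac{1}{64826}\right) = - \frac{1089}{64826}$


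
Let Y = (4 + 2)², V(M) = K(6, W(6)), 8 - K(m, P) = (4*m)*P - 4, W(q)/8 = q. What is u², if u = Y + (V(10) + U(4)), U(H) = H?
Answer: 1210000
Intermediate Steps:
W(q) = 8*q
K(m, P) = 12 - 4*P*m (K(m, P) = 8 - ((4*m)*P - 4) = 8 - (4*P*m - 4) = 8 - (-4 + 4*P*m) = 8 + (4 - 4*P*m) = 12 - 4*P*m)
V(M) = -1140 (V(M) = 12 - 4*8*6*6 = 12 - 4*48*6 = 12 - 1152 = -1140)
Y = 36 (Y = 6² = 36)
u = -1100 (u = 36 + (-1140 + 4) = 36 - 1136 = -1100)
u² = (-1100)² = 1210000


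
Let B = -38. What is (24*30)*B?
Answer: -27360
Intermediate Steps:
(24*30)*B = (24*30)*(-38) = 720*(-38) = -27360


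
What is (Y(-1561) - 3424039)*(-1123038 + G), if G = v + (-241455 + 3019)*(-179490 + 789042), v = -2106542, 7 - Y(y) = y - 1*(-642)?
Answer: 497523357060434476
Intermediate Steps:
Y(y) = -635 - y (Y(y) = 7 - (y - 1*(-642)) = 7 - (y + 642) = 7 - (642 + y) = 7 + (-642 - y) = -635 - y)
G = -145341247214 (G = -2106542 + (-241455 + 3019)*(-179490 + 789042) = -2106542 - 238436*609552 = -2106542 - 145339140672 = -145341247214)
(Y(-1561) - 3424039)*(-1123038 + G) = ((-635 - 1*(-1561)) - 3424039)*(-1123038 - 145341247214) = ((-635 + 1561) - 3424039)*(-145342370252) = (926 - 3424039)*(-145342370252) = -3423113*(-145342370252) = 497523357060434476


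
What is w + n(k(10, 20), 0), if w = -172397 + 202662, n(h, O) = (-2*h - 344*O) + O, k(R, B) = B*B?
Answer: 29465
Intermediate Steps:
k(R, B) = B²
n(h, O) = -343*O - 2*h (n(h, O) = (-344*O - 2*h) + O = -343*O - 2*h)
w = 30265
w + n(k(10, 20), 0) = 30265 + (-343*0 - 2*20²) = 30265 + (0 - 2*400) = 30265 + (0 - 800) = 30265 - 800 = 29465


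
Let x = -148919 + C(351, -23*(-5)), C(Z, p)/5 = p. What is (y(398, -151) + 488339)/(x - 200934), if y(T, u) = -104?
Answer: -162745/116426 ≈ -1.3978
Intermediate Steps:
C(Z, p) = 5*p
x = -148344 (x = -148919 + 5*(-23*(-5)) = -148919 + 5*115 = -148919 + 575 = -148344)
(y(398, -151) + 488339)/(x - 200934) = (-104 + 488339)/(-148344 - 200934) = 488235/(-349278) = 488235*(-1/349278) = -162745/116426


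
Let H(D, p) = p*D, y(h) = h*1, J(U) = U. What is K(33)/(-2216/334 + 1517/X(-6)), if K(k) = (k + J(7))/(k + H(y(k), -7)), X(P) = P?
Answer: 6680/8579571 ≈ 0.00077859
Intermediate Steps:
y(h) = h
H(D, p) = D*p
K(k) = -(7 + k)/(6*k) (K(k) = (k + 7)/(k + k*(-7)) = (7 + k)/(k - 7*k) = (7 + k)/((-6*k)) = (7 + k)*(-1/(6*k)) = -(7 + k)/(6*k))
K(33)/(-2216/334 + 1517/X(-6)) = ((⅙)*(-7 - 1*33)/33)/(-2216/334 + 1517/(-6)) = ((⅙)*(1/33)*(-7 - 33))/(-2216*1/334 + 1517*(-⅙)) = ((⅙)*(1/33)*(-40))/(-1108/167 - 1517/6) = -20/(99*(-259987/1002)) = -20/99*(-1002/259987) = 6680/8579571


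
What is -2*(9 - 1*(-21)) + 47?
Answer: -13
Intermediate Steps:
-2*(9 - 1*(-21)) + 47 = -2*(9 + 21) + 47 = -2*30 + 47 = -60 + 47 = -13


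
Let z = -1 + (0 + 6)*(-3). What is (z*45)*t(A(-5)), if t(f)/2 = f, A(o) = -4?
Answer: 6840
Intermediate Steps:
t(f) = 2*f
z = -19 (z = -1 + 6*(-3) = -1 - 18 = -19)
(z*45)*t(A(-5)) = (-19*45)*(2*(-4)) = -855*(-8) = 6840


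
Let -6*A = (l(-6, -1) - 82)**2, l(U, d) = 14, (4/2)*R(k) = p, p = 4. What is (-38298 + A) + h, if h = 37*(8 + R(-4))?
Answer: -116096/3 ≈ -38699.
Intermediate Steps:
R(k) = 2 (R(k) = (1/2)*4 = 2)
h = 370 (h = 37*(8 + 2) = 37*10 = 370)
A = -2312/3 (A = -(14 - 82)**2/6 = -1/6*(-68)**2 = -1/6*4624 = -2312/3 ≈ -770.67)
(-38298 + A) + h = (-38298 - 2312/3) + 370 = -117206/3 + 370 = -116096/3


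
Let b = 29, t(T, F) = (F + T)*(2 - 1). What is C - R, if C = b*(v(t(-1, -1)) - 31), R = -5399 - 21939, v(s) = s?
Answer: 26381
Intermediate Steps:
t(T, F) = F + T (t(T, F) = (F + T)*1 = F + T)
R = -27338
C = -957 (C = 29*((-1 - 1) - 31) = 29*(-2 - 31) = 29*(-33) = -957)
C - R = -957 - 1*(-27338) = -957 + 27338 = 26381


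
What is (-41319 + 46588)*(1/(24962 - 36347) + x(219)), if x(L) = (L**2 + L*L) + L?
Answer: 524296771036/1035 ≈ 5.0657e+8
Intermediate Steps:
x(L) = L + 2*L**2 (x(L) = (L**2 + L**2) + L = 2*L**2 + L = L + 2*L**2)
(-41319 + 46588)*(1/(24962 - 36347) + x(219)) = (-41319 + 46588)*(1/(24962 - 36347) + 219*(1 + 2*219)) = 5269*(1/(-11385) + 219*(1 + 438)) = 5269*(-1/11385 + 219*439) = 5269*(-1/11385 + 96141) = 5269*(1094565284/11385) = 524296771036/1035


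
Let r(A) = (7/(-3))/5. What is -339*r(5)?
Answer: 791/5 ≈ 158.20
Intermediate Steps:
r(A) = -7/15 (r(A) = (7*(-⅓))*(⅕) = -7/3*⅕ = -7/15)
-339*r(5) = -339*(-7/15) = 791/5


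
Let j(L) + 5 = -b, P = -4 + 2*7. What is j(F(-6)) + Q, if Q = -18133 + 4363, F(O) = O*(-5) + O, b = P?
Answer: -13785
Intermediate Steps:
P = 10 (P = -4 + 14 = 10)
b = 10
F(O) = -4*O (F(O) = -5*O + O = -4*O)
Q = -13770
j(L) = -15 (j(L) = -5 - 1*10 = -5 - 10 = -15)
j(F(-6)) + Q = -15 - 13770 = -13785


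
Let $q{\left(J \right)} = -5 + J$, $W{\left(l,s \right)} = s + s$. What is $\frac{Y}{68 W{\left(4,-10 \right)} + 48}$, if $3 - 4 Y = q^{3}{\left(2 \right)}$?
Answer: $- \frac{15}{2624} \approx -0.0057165$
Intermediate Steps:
$W{\left(l,s \right)} = 2 s$
$Y = \frac{15}{2}$ ($Y = \frac{3}{4} - \frac{\left(-5 + 2\right)^{3}}{4} = \frac{3}{4} - \frac{\left(-3\right)^{3}}{4} = \frac{3}{4} - - \frac{27}{4} = \frac{3}{4} + \frac{27}{4} = \frac{15}{2} \approx 7.5$)
$\frac{Y}{68 W{\left(4,-10 \right)} + 48} = \frac{15}{2 \left(68 \cdot 2 \left(-10\right) + 48\right)} = \frac{15}{2 \left(68 \left(-20\right) + 48\right)} = \frac{15}{2 \left(-1360 + 48\right)} = \frac{15}{2 \left(-1312\right)} = \frac{15}{2} \left(- \frac{1}{1312}\right) = - \frac{15}{2624}$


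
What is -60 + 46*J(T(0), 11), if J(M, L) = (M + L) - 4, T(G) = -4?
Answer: 78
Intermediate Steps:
J(M, L) = -4 + L + M (J(M, L) = (L + M) - 4 = -4 + L + M)
-60 + 46*J(T(0), 11) = -60 + 46*(-4 + 11 - 4) = -60 + 46*3 = -60 + 138 = 78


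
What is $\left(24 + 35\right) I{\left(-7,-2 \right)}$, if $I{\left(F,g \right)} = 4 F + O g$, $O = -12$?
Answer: $-236$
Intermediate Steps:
$I{\left(F,g \right)} = - 12 g + 4 F$ ($I{\left(F,g \right)} = 4 F - 12 g = - 12 g + 4 F$)
$\left(24 + 35\right) I{\left(-7,-2 \right)} = \left(24 + 35\right) \left(\left(-12\right) \left(-2\right) + 4 \left(-7\right)\right) = 59 \left(24 - 28\right) = 59 \left(-4\right) = -236$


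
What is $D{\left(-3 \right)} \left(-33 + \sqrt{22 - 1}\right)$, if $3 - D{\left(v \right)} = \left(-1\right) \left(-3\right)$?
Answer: $0$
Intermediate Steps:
$D{\left(v \right)} = 0$ ($D{\left(v \right)} = 3 - \left(-1\right) \left(-3\right) = 3 - 3 = 0$)
$D{\left(-3 \right)} \left(-33 + \sqrt{22 - 1}\right) = 0 \left(-33 + \sqrt{22 - 1}\right) = 0 \left(-33 + \sqrt{21}\right) = 0$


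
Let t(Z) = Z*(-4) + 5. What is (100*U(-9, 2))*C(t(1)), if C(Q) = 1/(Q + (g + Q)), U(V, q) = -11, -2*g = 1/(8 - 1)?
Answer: -15400/27 ≈ -570.37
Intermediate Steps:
g = -1/14 (g = -1/(2*(8 - 1)) = -½/7 = -½*⅐ = -1/14 ≈ -0.071429)
t(Z) = 5 - 4*Z (t(Z) = -4*Z + 5 = 5 - 4*Z)
C(Q) = 1/(-1/14 + 2*Q) (C(Q) = 1/(Q + (-1/14 + Q)) = 1/(-1/14 + 2*Q))
(100*U(-9, 2))*C(t(1)) = (100*(-11))*(14/(-1 + 28*(5 - 4*1))) = -15400/(-1 + 28*(5 - 4)) = -15400/(-1 + 28*1) = -15400/(-1 + 28) = -15400/27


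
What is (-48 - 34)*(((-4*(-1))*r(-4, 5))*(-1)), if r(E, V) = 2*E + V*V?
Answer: 5576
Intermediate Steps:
r(E, V) = V² + 2*E (r(E, V) = 2*E + V² = V² + 2*E)
(-48 - 34)*(((-4*(-1))*r(-4, 5))*(-1)) = (-48 - 34)*(((-4*(-1))*(5² + 2*(-4)))*(-1)) = -82*4*(25 - 8)*(-1) = -82*4*17*(-1) = -5576*(-1) = -82*(-68) = 5576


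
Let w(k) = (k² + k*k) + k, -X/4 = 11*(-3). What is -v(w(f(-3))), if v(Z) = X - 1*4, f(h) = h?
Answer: -128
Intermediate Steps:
X = 132 (X = -44*(-3) = -4*(-33) = 132)
w(k) = k + 2*k² (w(k) = (k² + k²) + k = 2*k² + k = k + 2*k²)
v(Z) = 128 (v(Z) = 132 - 1*4 = 132 - 4 = 128)
-v(w(f(-3))) = -1*128 = -128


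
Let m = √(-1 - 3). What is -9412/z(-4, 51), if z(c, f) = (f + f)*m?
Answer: 2353*I/51 ≈ 46.137*I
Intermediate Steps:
m = 2*I (m = √(-4) = 2*I ≈ 2.0*I)
z(c, f) = 4*I*f (z(c, f) = (f + f)*(2*I) = (2*f)*(2*I) = 4*I*f)
-9412/z(-4, 51) = -9412*(-I/204) = -(-2353)*I/51 = 2353*I/51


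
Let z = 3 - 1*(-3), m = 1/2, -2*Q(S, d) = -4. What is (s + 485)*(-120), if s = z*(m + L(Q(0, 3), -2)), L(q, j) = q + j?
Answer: -58560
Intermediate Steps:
Q(S, d) = 2 (Q(S, d) = -1/2*(-4) = 2)
L(q, j) = j + q
m = 1/2 ≈ 0.50000
z = 6 (z = 3 + 3 = 6)
s = 3 (s = 6*(1/2 + (-2 + 2)) = 6*(1/2 + 0) = 6*(1/2) = 3)
(s + 485)*(-120) = (3 + 485)*(-120) = 488*(-120) = -58560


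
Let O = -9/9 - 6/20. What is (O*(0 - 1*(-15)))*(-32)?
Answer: 624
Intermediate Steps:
O = -13/10 (O = -9*⅑ - 6*1/20 = -1 - 3/10 = -13/10 ≈ -1.3000)
(O*(0 - 1*(-15)))*(-32) = -13*(0 - 1*(-15))/10*(-32) = -13*(0 + 15)/10*(-32) = -13/10*15*(-32) = -39/2*(-32) = 624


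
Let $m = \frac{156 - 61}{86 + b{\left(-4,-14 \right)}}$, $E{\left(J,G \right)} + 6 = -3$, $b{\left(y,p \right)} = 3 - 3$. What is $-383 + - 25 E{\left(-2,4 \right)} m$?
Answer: $- \frac{11563}{86} \approx -134.45$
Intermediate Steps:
$b{\left(y,p \right)} = 0$
$E{\left(J,G \right)} = -9$ ($E{\left(J,G \right)} = -6 - 3 = -9$)
$m = \frac{95}{86}$ ($m = \frac{156 - 61}{86 + 0} = \frac{95}{86} \approx 1.1047$)
$-383 + - 25 E{\left(-2,4 \right)} m = -383 + \left(-25\right) \left(-9\right) \frac{95}{86} = -383 + 225 \cdot \frac{95}{86} = -383 + \frac{21375}{86} = - \frac{11563}{86}$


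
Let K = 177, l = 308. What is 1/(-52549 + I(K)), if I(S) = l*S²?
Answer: 1/9596783 ≈ 1.0420e-7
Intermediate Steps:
I(S) = 308*S²
1/(-52549 + I(K)) = 1/(-52549 + 308*177²) = 1/(-52549 + 308*31329) = 1/(-52549 + 9649332) = 1/9596783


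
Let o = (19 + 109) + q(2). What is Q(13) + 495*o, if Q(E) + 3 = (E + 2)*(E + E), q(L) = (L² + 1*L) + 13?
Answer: 73152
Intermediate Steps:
q(L) = 13 + L + L² (q(L) = (L² + L) + 13 = (L + L²) + 13 = 13 + L + L²)
o = 147 (o = (19 + 109) + (13 + 2 + 2²) = 128 + (13 + 2 + 4) = 128 + 19 = 147)
Q(E) = -3 + 2*E*(2 + E) (Q(E) = -3 + (E + 2)*(E + E) = -3 + (2 + E)*(2*E) = -3 + 2*E*(2 + E))
Q(13) + 495*o = (-3 + 2*13² + 4*13) + 495*147 = (-3 + 2*169 + 52) + 72765 = (-3 + 338 + 52) + 72765 = 387 + 72765 = 73152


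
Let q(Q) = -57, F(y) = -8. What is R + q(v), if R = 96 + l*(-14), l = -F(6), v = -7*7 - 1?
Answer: -73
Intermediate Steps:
v = -50 (v = -49 - 1 = -50)
l = 8 (l = -1*(-8) = 8)
R = -16 (R = 96 + 8*(-14) = 96 - 112 = -16)
R + q(v) = -16 - 57 = -73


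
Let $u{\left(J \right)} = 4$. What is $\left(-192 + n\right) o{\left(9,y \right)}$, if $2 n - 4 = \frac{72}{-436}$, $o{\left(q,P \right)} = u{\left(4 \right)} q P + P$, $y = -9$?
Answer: $\frac{6899427}{109} \approx 63298.0$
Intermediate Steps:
$o{\left(q,P \right)} = P + 4 P q$ ($o{\left(q,P \right)} = 4 q P + P = 4 P q + P = P + 4 P q$)
$n = \frac{209}{109}$ ($n = 2 + \frac{72 \frac{1}{-436}}{2} = 2 + \frac{72 \left(- \frac{1}{436}\right)}{2} = 2 + \frac{1}{2} \left(- \frac{18}{109}\right) = 2 - \frac{9}{109} = \frac{209}{109} \approx 1.9174$)
$\left(-192 + n\right) o{\left(9,y \right)} = \left(-192 + \frac{209}{109}\right) \left(- 9 \left(1 + 4 \cdot 9\right)\right) = - \frac{20719 \left(- 9 \left(1 + 36\right)\right)}{109} = - \frac{20719 \left(\left(-9\right) 37\right)}{109} = \left(- \frac{20719}{109}\right) \left(-333\right) = \frac{6899427}{109}$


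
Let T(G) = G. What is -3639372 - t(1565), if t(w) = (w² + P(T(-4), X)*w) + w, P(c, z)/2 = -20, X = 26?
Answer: -6027562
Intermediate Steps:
P(c, z) = -40 (P(c, z) = 2*(-20) = -40)
t(w) = w² - 39*w (t(w) = (w² - 40*w) + w = w² - 39*w)
-3639372 - t(1565) = -3639372 - 1565*(-39 + 1565) = -3639372 - 1565*1526 = -3639372 - 1*2388190 = -3639372 - 2388190 = -6027562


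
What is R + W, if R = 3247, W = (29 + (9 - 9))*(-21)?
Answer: 2638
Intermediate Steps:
W = -609 (W = (29 + 0)*(-21) = 29*(-21) = -609)
R + W = 3247 - 609 = 2638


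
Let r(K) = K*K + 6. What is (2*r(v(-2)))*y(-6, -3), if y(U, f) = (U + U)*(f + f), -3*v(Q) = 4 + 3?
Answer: 1648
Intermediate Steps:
v(Q) = -7/3 (v(Q) = -(4 + 3)/3 = -⅓*7 = -7/3)
r(K) = 6 + K² (r(K) = K² + 6 = 6 + K²)
y(U, f) = 4*U*f (y(U, f) = (2*U)*(2*f) = 4*U*f)
(2*r(v(-2)))*y(-6, -3) = (2*(6 + (-7/3)²))*(4*(-6)*(-3)) = (2*(6 + 49/9))*72 = (2*(103/9))*72 = (206/9)*72 = 1648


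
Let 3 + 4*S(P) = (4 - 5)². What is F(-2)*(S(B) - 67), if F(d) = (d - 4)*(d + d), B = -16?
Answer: -1620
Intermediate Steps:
F(d) = 2*d*(-4 + d) (F(d) = (-4 + d)*(2*d) = 2*d*(-4 + d))
S(P) = -½ (S(P) = -¾ + (4 - 5)²/4 = -¾ + (¼)*(-1)² = -¾ + (¼)*1 = -¾ + ¼ = -½)
F(-2)*(S(B) - 67) = (2*(-2)*(-4 - 2))*(-½ - 67) = (2*(-2)*(-6))*(-135/2) = 24*(-135/2) = -1620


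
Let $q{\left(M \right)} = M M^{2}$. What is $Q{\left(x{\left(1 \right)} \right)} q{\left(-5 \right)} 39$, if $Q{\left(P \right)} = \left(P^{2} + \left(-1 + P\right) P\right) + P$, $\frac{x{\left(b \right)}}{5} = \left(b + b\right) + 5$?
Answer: $-11943750$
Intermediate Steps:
$q{\left(M \right)} = M^{3}$
$x{\left(b \right)} = 25 + 10 b$ ($x{\left(b \right)} = 5 \left(\left(b + b\right) + 5\right) = 5 \left(2 b + 5\right) = 5 \left(5 + 2 b\right) = 25 + 10 b$)
$Q{\left(P \right)} = P + P^{2} + P \left(-1 + P\right)$ ($Q{\left(P \right)} = \left(P^{2} + P \left(-1 + P\right)\right) + P = P + P^{2} + P \left(-1 + P\right)$)
$Q{\left(x{\left(1 \right)} \right)} q{\left(-5 \right)} 39 = 2 \left(25 + 10 \cdot 1\right)^{2} \left(-5\right)^{3} \cdot 39 = 2 \left(25 + 10\right)^{2} \left(-125\right) 39 = 2 \cdot 35^{2} \left(-125\right) 39 = 2 \cdot 1225 \left(-125\right) 39 = 2450 \left(-125\right) 39 = \left(-306250\right) 39 = -11943750$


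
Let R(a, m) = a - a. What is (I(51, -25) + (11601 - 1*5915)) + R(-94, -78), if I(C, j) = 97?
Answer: 5783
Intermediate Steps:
R(a, m) = 0
(I(51, -25) + (11601 - 1*5915)) + R(-94, -78) = (97 + (11601 - 1*5915)) + 0 = (97 + (11601 - 5915)) + 0 = (97 + 5686) + 0 = 5783 + 0 = 5783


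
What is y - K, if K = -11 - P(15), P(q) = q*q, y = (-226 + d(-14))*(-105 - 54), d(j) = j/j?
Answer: 36011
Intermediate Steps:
d(j) = 1
y = 35775 (y = (-226 + 1)*(-105 - 54) = -225*(-159) = 35775)
P(q) = q²
K = -236 (K = -11 - 1*15² = -11 - 1*225 = -11 - 225 = -236)
y - K = 35775 - 1*(-236) = 35775 + 236 = 36011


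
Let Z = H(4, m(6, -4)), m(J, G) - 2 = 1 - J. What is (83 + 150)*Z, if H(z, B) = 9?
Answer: 2097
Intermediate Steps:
m(J, G) = 3 - J (m(J, G) = 2 + (1 - J) = 3 - J)
Z = 9
(83 + 150)*Z = (83 + 150)*9 = 233*9 = 2097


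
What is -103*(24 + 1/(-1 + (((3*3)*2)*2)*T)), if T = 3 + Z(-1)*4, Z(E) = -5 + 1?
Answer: -1159265/469 ≈ -2471.8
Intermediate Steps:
Z(E) = -4
T = -13 (T = 3 - 4*4 = 3 - 16 = -13)
-103*(24 + 1/(-1 + (((3*3)*2)*2)*T)) = -103*(24 + 1/(-1 + (((3*3)*2)*2)*(-13))) = -103*(24 + 1/(-1 + ((9*2)*2)*(-13))) = -103*(24 + 1/(-1 + (18*2)*(-13))) = -103*(24 + 1/(-1 + 36*(-13))) = -103*(24 + 1/(-1 - 468)) = -103*(24 + 1/(-469)) = -103*(24 - 1/469) = -103*11255/469 = -1159265/469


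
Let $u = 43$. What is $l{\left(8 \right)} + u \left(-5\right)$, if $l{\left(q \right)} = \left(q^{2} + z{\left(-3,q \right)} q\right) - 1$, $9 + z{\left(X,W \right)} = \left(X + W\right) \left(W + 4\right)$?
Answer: $256$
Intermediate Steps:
$z{\left(X,W \right)} = -9 + \left(4 + W\right) \left(W + X\right)$ ($z{\left(X,W \right)} = -9 + \left(X + W\right) \left(W + 4\right) = -9 + \left(W + X\right) \left(4 + W\right) = -9 + \left(4 + W\right) \left(W + X\right)$)
$l{\left(q \right)} = -1 + q^{2} + q \left(-21 + q + q^{2}\right)$ ($l{\left(q \right)} = \left(q^{2} + \left(-9 + q^{2} + 4 q + 4 \left(-3\right) + q \left(-3\right)\right) q\right) - 1 = \left(q^{2} + \left(-9 + q^{2} + 4 q - 12 - 3 q\right) q\right) - 1 = \left(q^{2} + \left(-21 + q + q^{2}\right) q\right) - 1 = \left(q^{2} + q \left(-21 + q + q^{2}\right)\right) - 1 = -1 + q^{2} + q \left(-21 + q + q^{2}\right)$)
$l{\left(8 \right)} + u \left(-5\right) = \left(-1 + 8^{2} + 8 \left(-21 + 8 + 8^{2}\right)\right) + 43 \left(-5\right) = \left(-1 + 64 + 8 \left(-21 + 8 + 64\right)\right) - 215 = \left(-1 + 64 + 8 \cdot 51\right) - 215 = \left(-1 + 64 + 408\right) - 215 = 471 - 215 = 256$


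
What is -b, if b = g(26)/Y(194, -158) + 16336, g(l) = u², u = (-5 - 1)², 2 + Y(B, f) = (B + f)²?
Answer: -10570040/647 ≈ -16337.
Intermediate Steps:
Y(B, f) = -2 + (B + f)²
u = 36 (u = (-6)² = 36)
g(l) = 1296 (g(l) = 36² = 1296)
b = 10570040/647 (b = 1296/(-2 + (194 - 158)²) + 16336 = 1296/(-2 + 36²) + 16336 = 1296/(-2 + 1296) + 16336 = 1296/1294 + 16336 = 1296*(1/1294) + 16336 = 648/647 + 16336 = 10570040/647 ≈ 16337.)
-b = -1*10570040/647 = -10570040/647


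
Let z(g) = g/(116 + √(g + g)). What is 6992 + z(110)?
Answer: 23139718/3309 - 55*√55/3309 ≈ 6992.8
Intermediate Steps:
z(g) = g/(116 + √2*√g) (z(g) = g/(116 + √(2*g)) = g/(116 + √2*√g))
6992 + z(110) = 6992 + 110/(116 + √2*√110) = 6992 + 110/(116 + 2*√55)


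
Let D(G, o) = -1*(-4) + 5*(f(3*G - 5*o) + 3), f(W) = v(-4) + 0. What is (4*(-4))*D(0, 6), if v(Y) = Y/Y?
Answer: -384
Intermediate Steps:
v(Y) = 1
f(W) = 1 (f(W) = 1 + 0 = 1)
D(G, o) = 24 (D(G, o) = -1*(-4) + 5*(1 + 3) = 4 + 5*4 = 4 + 20 = 24)
(4*(-4))*D(0, 6) = (4*(-4))*24 = -16*24 = -384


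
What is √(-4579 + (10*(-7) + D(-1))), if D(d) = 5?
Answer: 6*I*√129 ≈ 68.147*I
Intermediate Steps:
√(-4579 + (10*(-7) + D(-1))) = √(-4579 + (10*(-7) + 5)) = √(-4579 + (-70 + 5)) = √(-4579 - 65) = √(-4644) = 6*I*√129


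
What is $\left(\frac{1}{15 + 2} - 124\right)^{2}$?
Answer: $\frac{4439449}{289} \approx 15361.0$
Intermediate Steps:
$\left(\frac{1}{15 + 2} - 124\right)^{2} = \left(\frac{1}{17} - 124\right)^{2} = \left(- \frac{2107}{17}\right)^{2} = \frac{4439449}{289}$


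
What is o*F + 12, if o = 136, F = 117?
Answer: 15924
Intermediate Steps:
o*F + 12 = 136*117 + 12 = 15912 + 12 = 15924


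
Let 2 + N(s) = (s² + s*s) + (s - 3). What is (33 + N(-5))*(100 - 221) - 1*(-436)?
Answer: -8397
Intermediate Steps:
N(s) = -5 + s + 2*s² (N(s) = -2 + ((s² + s*s) + (s - 3)) = -2 + ((s² + s²) + (-3 + s)) = -2 + (2*s² + (-3 + s)) = -2 + (-3 + s + 2*s²) = -5 + s + 2*s²)
(33 + N(-5))*(100 - 221) - 1*(-436) = (33 + (-5 - 5 + 2*(-5)²))*(100 - 221) - 1*(-436) = (33 + (-5 - 5 + 2*25))*(-121) + 436 = (33 + (-5 - 5 + 50))*(-121) + 436 = (33 + 40)*(-121) + 436 = 73*(-121) + 436 = -8833 + 436 = -8397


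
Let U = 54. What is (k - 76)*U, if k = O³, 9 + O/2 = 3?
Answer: -97416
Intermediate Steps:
O = -12 (O = -18 + 2*3 = -18 + 6 = -12)
k = -1728 (k = (-12)³ = -1728)
(k - 76)*U = (-1728 - 76)*54 = -1804*54 = -97416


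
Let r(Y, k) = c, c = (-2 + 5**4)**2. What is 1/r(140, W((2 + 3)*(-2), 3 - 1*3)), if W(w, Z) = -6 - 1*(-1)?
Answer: 1/388129 ≈ 2.5765e-6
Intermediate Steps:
c = 388129 (c = (-2 + 625)**2 = 623**2 = 388129)
W(w, Z) = -5 (W(w, Z) = -6 + 1 = -5)
r(Y, k) = 388129
1/r(140, W((2 + 3)*(-2), 3 - 1*3)) = 1/388129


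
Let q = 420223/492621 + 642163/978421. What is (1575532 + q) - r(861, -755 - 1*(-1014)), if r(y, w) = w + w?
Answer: 759142877387802280/481990731441 ≈ 1.5750e+6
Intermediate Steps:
r(y, w) = 2*w
q = 727497987106/481990731441 (q = 420223*(1/492621) + 642163*(1/978421) = 420223/492621 + 642163/978421 = 727497987106/481990731441 ≈ 1.5094)
(1575532 + q) - r(861, -755 - 1*(-1014)) = (1575532 + 727497987106/481990731441) - 2*(-755 - 1*(-1014)) = 759392548586688718/481990731441 - 2*(-755 + 1014) = 759392548586688718/481990731441 - 2*259 = 759392548586688718/481990731441 - 1*518 = 759392548586688718/481990731441 - 518 = 759142877387802280/481990731441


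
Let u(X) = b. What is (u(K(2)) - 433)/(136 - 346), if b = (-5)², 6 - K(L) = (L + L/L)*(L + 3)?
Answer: 68/35 ≈ 1.9429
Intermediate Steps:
K(L) = 6 - (1 + L)*(3 + L) (K(L) = 6 - (L + L/L)*(L + 3) = 6 - (L + 1)*(3 + L) = 6 - (1 + L)*(3 + L))
b = 25
u(X) = 25
(u(K(2)) - 433)/(136 - 346) = (25 - 433)/(136 - 346) = -408/(-210) = -408*(-1/210) = 68/35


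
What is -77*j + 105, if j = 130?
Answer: -9905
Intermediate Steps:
-77*j + 105 = -77*130 + 105 = -10010 + 105 = -9905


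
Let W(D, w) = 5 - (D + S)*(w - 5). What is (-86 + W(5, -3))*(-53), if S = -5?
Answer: 4293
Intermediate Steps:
W(D, w) = 5 - (-5 + D)*(-5 + w) (W(D, w) = 5 - (D - 5)*(w - 5) = 5 - (-5 + D)*(-5 + w))
(-86 + W(5, -3))*(-53) = (-86 + (-20 + 5*5 + 5*(-3) - 1*5*(-3)))*(-53) = (-86 + (-20 + 25 - 15 + 15))*(-53) = (-86 + 5)*(-53) = -81*(-53) = 4293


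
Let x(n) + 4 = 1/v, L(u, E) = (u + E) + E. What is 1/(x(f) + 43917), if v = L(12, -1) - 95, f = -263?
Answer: 85/3732604 ≈ 2.2772e-5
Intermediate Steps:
L(u, E) = u + 2*E (L(u, E) = (E + u) + E = u + 2*E)
v = -85 (v = (12 + 2*(-1)) - 95 = (12 - 2) - 95 = 10 - 95 = -85)
x(n) = -341/85 (x(n) = -4 + 1/(-85) = -4 - 1/85 = -341/85)
1/(x(f) + 43917) = 1/(-341/85 + 43917) = 1/(3732604/85) = 85/3732604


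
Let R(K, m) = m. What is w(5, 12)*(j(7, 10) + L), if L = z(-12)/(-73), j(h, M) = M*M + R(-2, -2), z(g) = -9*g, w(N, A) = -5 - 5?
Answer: -70460/73 ≈ -965.21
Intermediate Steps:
w(N, A) = -10
j(h, M) = -2 + M² (j(h, M) = M*M - 2 = M² - 2 = -2 + M²)
L = -108/73 (L = -9*(-12)/(-73) = 108*(-1/73) = -108/73 ≈ -1.4795)
w(5, 12)*(j(7, 10) + L) = -10*((-2 + 10²) - 108/73) = -10*((-2 + 100) - 108/73) = -10*(98 - 108/73) = -10*7046/73 = -70460/73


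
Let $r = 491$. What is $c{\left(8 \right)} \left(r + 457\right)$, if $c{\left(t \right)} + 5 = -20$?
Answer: $-23700$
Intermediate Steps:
$c{\left(t \right)} = -25$ ($c{\left(t \right)} = -5 - 20 = -25$)
$c{\left(8 \right)} \left(r + 457\right) = - 25 \left(491 + 457\right) = \left(-25\right) 948 = -23700$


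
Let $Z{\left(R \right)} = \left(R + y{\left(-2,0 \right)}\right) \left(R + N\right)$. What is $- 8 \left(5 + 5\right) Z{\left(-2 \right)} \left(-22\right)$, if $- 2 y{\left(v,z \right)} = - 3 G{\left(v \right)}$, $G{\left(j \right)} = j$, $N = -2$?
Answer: $35200$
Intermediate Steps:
$y{\left(v,z \right)} = \frac{3 v}{2}$ ($y{\left(v,z \right)} = - \frac{\left(-3\right) v}{2} = \frac{3 v}{2}$)
$Z{\left(R \right)} = \left(-3 + R\right) \left(-2 + R\right)$ ($Z{\left(R \right)} = \left(R + \frac{3}{2} \left(-2\right)\right) \left(R - 2\right) = \left(R - 3\right) \left(-2 + R\right) = \left(-3 + R\right) \left(-2 + R\right)$)
$- 8 \left(5 + 5\right) Z{\left(-2 \right)} \left(-22\right) = - 8 \left(5 + 5\right) \left(6 + \left(-2\right)^{2} - -10\right) \left(-22\right) = - 8 \cdot 10 \left(6 + 4 + 10\right) \left(-22\right) = - 8 \cdot 10 \cdot 20 \left(-22\right) = \left(-8\right) 200 \left(-22\right) = \left(-1600\right) \left(-22\right) = 35200$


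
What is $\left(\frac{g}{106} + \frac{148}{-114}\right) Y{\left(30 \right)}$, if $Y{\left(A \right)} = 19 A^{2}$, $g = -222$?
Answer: $- \frac{3074700}{53} \approx -58013.0$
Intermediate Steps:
$\left(\frac{g}{106} + \frac{148}{-114}\right) Y{\left(30 \right)} = \left(- \frac{222}{106} + \frac{148}{-114}\right) 19 \cdot 30^{2} = \left(\left(-222\right) \frac{1}{106} + 148 \left(- \frac{1}{114}\right)\right) 19 \cdot 900 = \left(- \frac{111}{53} - \frac{74}{57}\right) 17100 = \left(- \frac{10249}{3021}\right) 17100 = - \frac{3074700}{53}$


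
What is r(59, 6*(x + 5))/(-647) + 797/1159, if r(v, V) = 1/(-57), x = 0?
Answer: 1547038/2249619 ≈ 0.68769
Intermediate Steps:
r(v, V) = -1/57
r(59, 6*(x + 5))/(-647) + 797/1159 = -1/57/(-647) + 797/1159 = -1/57*(-1/647) + 797*(1/1159) = 1/36879 + 797/1159 = 1547038/2249619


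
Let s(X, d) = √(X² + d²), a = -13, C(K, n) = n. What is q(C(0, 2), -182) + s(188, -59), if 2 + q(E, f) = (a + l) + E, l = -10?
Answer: -23 + 5*√1553 ≈ 174.04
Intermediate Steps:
q(E, f) = -25 + E (q(E, f) = -2 + ((-13 - 10) + E) = -2 + (-23 + E) = -25 + E)
q(C(0, 2), -182) + s(188, -59) = (-25 + 2) + √(188² + (-59)²) = -23 + √(35344 + 3481) = -23 + √38825 = -23 + 5*√1553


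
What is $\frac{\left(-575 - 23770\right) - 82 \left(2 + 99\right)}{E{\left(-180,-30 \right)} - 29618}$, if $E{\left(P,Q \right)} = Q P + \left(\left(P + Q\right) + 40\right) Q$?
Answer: $\frac{413}{242} \approx 1.7066$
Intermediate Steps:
$E{\left(P,Q \right)} = P Q + Q \left(40 + P + Q\right)$ ($E{\left(P,Q \right)} = P Q + \left(40 + P + Q\right) Q = P Q + Q \left(40 + P + Q\right)$)
$\frac{\left(-575 - 23770\right) - 82 \left(2 + 99\right)}{E{\left(-180,-30 \right)} - 29618} = \frac{\left(-575 - 23770\right) - 82 \left(2 + 99\right)}{- 30 \left(40 - 30 + 2 \left(-180\right)\right) - 29618} = \frac{-24345 - 8282}{- 30 \left(40 - 30 - 360\right) - 29618} = \frac{-24345 - 8282}{\left(-30\right) \left(-350\right) - 29618} = - \frac{32627}{10500 - 29618} = - \frac{32627}{-19118} = \left(-32627\right) \left(- \frac{1}{19118}\right) = \frac{413}{242}$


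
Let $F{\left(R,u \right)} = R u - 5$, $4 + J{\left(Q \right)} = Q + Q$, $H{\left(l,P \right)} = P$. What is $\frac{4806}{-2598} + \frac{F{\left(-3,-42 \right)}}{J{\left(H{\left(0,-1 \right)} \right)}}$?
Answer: $- \frac{57199}{2598} \approx -22.017$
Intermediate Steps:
$J{\left(Q \right)} = -4 + 2 Q$ ($J{\left(Q \right)} = -4 + \left(Q + Q\right) = -4 + 2 Q$)
$F{\left(R,u \right)} = -5 + R u$
$\frac{4806}{-2598} + \frac{F{\left(-3,-42 \right)}}{J{\left(H{\left(0,-1 \right)} \right)}} = \frac{4806}{-2598} + \frac{-5 - -126}{-4 + 2 \left(-1\right)} = 4806 \left(- \frac{1}{2598}\right) + \frac{-5 + 126}{-4 - 2} = - \frac{801}{433} + \frac{121}{-6} = - \frac{801}{433} + 121 \left(- \frac{1}{6}\right) = - \frac{801}{433} - \frac{121}{6} = - \frac{57199}{2598}$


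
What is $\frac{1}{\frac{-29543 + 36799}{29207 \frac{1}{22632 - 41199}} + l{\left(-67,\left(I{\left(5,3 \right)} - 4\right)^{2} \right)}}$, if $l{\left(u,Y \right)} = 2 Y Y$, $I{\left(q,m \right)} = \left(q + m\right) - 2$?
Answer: $- \frac{29207}{133787528} \approx -0.00021831$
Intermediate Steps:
$I{\left(q,m \right)} = -2 + m + q$ ($I{\left(q,m \right)} = \left(m + q\right) - 2 = -2 + m + q$)
$l{\left(u,Y \right)} = 2 Y^{2}$
$\frac{1}{\frac{-29543 + 36799}{29207 \frac{1}{22632 - 41199}} + l{\left(-67,\left(I{\left(5,3 \right)} - 4\right)^{2} \right)}} = \frac{1}{\frac{-29543 + 36799}{29207 \frac{1}{22632 - 41199}} + 2 \left(\left(\left(-2 + 3 + 5\right) - 4\right)^{2}\right)^{2}} = \frac{1}{\frac{7256}{29207 \frac{1}{-18567}} + 2 \left(\left(6 - 4\right)^{2}\right)^{2}} = \frac{1}{\frac{7256}{29207 \left(- \frac{1}{18567}\right)} + 2 \left(2^{2}\right)^{2}} = \frac{1}{\frac{7256}{- \frac{29207}{18567}} + 2 \cdot 4^{2}} = \frac{1}{7256 \left(- \frac{18567}{29207}\right) + 2 \cdot 16} = \frac{1}{- \frac{134722152}{29207} + 32} = \frac{1}{- \frac{133787528}{29207}} = - \frac{29207}{133787528}$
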